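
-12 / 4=-3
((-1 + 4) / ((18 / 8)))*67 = 268 / 3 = 89.33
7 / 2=3.50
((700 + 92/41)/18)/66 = 0.59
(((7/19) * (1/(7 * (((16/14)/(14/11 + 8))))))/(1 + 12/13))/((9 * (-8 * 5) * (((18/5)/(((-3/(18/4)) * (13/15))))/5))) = 20111/40629600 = 0.00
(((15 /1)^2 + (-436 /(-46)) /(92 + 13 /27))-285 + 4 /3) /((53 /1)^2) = -10090198 /483971037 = -0.02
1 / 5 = 0.20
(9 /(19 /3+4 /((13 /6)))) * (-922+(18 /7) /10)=-11323611 /11165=-1014.21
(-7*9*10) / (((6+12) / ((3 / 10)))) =-21 / 2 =-10.50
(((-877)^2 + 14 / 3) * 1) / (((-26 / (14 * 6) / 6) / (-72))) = 13955161248 / 13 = 1073473942.15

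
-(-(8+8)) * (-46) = -736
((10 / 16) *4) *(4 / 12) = 5 / 6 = 0.83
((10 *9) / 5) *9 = 162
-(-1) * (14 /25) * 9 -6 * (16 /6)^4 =-201398 /675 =-298.37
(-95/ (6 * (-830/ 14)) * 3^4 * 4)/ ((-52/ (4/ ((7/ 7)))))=-7182/ 1079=-6.66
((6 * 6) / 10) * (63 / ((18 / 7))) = 441 / 5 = 88.20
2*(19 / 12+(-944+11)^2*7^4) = 25080529087 / 6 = 4180088181.17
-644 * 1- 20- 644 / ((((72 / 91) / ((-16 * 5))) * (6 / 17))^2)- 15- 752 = -38531708099 / 729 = -52855566.67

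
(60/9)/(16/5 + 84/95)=475/291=1.63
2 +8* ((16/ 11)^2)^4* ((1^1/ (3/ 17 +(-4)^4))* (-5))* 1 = -210702381554/ 186706585351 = -1.13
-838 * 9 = -7542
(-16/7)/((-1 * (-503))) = -16/3521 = -0.00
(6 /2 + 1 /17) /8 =0.38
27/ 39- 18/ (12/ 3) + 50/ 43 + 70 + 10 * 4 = 120023/ 1118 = 107.36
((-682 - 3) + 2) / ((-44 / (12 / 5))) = 2049 / 55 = 37.25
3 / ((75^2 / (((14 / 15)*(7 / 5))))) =98 / 140625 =0.00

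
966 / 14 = 69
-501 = -501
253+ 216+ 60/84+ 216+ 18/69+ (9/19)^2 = 39882603/58121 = 686.20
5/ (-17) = -5/ 17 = -0.29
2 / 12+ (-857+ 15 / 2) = -2548 / 3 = -849.33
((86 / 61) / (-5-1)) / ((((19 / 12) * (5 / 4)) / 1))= -688 / 5795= -0.12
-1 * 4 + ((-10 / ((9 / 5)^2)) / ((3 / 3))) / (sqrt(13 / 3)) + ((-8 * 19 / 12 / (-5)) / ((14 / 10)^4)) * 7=634 / 1029-250 * sqrt(39) / 1053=-0.87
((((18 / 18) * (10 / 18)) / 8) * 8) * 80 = 44.44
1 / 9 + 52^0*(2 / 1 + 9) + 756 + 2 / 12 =13811 / 18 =767.28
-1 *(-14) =14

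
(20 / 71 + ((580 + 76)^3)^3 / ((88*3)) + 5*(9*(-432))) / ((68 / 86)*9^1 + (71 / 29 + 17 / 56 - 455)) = -13943037537941864571853134957344 / 72830864007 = -191444077013857147606.49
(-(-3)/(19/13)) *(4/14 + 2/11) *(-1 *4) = -5616/1463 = -3.84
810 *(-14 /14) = -810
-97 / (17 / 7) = -679 / 17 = -39.94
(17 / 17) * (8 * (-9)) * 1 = -72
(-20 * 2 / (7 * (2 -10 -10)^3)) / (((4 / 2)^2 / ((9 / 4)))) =5 / 9072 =0.00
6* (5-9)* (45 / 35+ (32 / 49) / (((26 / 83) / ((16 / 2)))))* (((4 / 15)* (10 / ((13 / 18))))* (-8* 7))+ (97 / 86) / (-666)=6040251699137 / 67757508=89145.13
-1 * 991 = -991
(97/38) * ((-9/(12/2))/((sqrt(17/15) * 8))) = -291 * sqrt(255)/10336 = -0.45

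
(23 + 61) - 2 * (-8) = 100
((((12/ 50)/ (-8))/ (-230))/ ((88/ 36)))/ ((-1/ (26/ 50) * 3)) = -117/ 12650000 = -0.00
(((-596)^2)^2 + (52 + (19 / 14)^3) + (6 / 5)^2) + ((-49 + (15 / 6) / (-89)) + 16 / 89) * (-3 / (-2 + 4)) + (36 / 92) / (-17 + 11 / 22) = 194903520130931169853 / 1544666200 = 126178406785.19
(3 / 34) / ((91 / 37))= 111 / 3094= 0.04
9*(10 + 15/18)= 195/2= 97.50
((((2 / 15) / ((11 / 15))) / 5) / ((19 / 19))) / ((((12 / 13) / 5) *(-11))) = -13 / 726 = -0.02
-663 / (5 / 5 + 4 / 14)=-1547 / 3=-515.67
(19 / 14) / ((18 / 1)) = 19 / 252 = 0.08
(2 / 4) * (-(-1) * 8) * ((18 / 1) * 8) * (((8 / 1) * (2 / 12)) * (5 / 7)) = 3840 / 7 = 548.57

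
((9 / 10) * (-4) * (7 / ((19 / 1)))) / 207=-0.01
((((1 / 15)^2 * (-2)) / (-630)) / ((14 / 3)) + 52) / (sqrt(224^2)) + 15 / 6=202419001 / 74088000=2.73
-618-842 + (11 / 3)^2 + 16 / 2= -12947 / 9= -1438.56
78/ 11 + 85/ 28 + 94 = 32071/ 308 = 104.13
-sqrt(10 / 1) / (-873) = 0.00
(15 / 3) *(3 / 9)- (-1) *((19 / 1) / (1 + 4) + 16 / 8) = 112 / 15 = 7.47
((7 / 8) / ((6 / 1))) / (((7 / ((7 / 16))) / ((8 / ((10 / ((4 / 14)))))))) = 1 / 480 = 0.00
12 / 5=2.40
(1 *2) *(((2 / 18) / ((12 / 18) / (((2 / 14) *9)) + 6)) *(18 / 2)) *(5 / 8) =135 / 704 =0.19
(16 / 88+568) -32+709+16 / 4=13741 / 11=1249.18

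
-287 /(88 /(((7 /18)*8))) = -2009 /198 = -10.15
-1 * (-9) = 9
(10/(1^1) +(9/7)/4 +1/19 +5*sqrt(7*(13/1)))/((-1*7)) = -5*sqrt(91)/7 - 5519/3724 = -8.30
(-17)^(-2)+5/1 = 1446/289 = 5.00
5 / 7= 0.71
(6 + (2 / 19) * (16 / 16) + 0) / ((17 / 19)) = 116 / 17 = 6.82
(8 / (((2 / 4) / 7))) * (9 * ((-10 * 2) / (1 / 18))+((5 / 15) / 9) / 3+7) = -29329664 / 81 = -362094.62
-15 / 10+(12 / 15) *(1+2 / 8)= -1 / 2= -0.50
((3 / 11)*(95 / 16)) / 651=95 / 38192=0.00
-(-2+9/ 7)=0.71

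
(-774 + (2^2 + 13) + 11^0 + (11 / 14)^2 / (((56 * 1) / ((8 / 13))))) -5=-13573075 / 17836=-760.99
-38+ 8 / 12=-37.33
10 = 10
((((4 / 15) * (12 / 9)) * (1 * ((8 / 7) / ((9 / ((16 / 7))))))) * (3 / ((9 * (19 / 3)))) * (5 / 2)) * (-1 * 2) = -2048 / 75411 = -0.03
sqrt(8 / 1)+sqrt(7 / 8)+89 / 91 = sqrt(14) / 4+89 / 91+2 * sqrt(2) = 4.74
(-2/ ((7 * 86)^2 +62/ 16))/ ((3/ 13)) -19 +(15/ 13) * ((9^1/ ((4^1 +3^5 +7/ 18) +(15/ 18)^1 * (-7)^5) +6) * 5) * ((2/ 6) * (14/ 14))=-104488152657487/ 14001161469282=-7.46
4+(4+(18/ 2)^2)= 89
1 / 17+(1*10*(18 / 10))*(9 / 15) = 923 / 85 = 10.86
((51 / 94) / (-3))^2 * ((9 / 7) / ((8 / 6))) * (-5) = -39015 / 247408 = -0.16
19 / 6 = 3.17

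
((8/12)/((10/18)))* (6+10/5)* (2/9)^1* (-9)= -96/5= -19.20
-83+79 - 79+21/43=-3548/43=-82.51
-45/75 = -3/5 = -0.60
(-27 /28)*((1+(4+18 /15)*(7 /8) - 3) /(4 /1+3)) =-1377 /3920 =-0.35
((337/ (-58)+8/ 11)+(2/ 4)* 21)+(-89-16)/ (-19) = 10.94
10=10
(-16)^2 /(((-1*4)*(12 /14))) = -74.67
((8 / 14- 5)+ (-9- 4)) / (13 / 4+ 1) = -488 / 119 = -4.10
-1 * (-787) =787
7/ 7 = 1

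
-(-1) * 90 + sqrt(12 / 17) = 2 * sqrt(51) / 17 + 90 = 90.84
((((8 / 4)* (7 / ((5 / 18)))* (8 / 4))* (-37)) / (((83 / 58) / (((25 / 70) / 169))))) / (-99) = 8584 / 154297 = 0.06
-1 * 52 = -52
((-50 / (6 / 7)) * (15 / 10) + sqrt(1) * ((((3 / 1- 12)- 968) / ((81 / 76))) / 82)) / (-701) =655427 / 4656042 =0.14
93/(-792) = -31/264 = -0.12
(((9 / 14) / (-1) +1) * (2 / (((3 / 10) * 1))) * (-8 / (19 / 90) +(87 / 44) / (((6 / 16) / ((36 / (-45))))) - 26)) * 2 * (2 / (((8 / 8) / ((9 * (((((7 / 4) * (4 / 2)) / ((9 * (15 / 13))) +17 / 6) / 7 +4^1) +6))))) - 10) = -1775274224 / 30723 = -57783.23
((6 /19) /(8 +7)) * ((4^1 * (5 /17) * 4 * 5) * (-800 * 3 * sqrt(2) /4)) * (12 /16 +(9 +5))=-1416000 * sqrt(2) /323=-6199.77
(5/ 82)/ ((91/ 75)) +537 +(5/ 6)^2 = 72227717/ 134316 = 537.74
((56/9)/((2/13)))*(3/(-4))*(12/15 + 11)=-5369/15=-357.93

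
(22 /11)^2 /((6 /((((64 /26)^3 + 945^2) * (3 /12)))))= 1962008693 /13182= 148839.99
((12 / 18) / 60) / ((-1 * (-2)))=1 / 180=0.01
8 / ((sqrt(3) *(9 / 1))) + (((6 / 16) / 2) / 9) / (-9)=-1 / 432 + 8 *sqrt(3) / 27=0.51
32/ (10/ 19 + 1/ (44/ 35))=26752/ 1105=24.21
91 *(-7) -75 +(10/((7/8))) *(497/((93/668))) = 3728024/93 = 40086.28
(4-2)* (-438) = -876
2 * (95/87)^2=18050/7569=2.38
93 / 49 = 1.90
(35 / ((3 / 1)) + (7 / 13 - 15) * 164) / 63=-92041 / 2457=-37.46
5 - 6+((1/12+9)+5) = 157/12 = 13.08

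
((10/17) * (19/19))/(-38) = -0.02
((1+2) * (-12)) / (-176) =9 / 44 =0.20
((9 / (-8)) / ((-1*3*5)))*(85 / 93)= 17 / 248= 0.07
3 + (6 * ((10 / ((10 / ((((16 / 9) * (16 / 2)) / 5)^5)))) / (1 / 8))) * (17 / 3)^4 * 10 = 91832313652834921 / 996451875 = 92159306.39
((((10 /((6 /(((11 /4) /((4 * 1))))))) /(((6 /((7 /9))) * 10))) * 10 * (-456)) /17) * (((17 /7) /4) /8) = -1045 /3456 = -0.30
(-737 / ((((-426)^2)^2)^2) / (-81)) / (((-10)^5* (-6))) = 737 / 52712433008452373237913600000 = 0.00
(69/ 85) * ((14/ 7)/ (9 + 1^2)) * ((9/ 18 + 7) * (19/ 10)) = 3933/ 1700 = 2.31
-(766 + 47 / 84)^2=-4146200881 / 7056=-587613.50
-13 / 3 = -4.33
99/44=9/4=2.25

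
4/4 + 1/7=1.14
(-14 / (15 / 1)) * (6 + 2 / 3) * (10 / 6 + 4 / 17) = -11.83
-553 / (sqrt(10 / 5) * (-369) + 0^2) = 1.06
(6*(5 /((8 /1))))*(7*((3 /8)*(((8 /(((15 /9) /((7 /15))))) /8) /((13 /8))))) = 441 /260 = 1.70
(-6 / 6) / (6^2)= -1 / 36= -0.03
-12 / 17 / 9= -4 / 51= -0.08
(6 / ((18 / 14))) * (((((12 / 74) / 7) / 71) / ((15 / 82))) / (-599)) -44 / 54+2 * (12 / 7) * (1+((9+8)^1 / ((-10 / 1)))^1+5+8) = 61498359322 / 1487026485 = 41.36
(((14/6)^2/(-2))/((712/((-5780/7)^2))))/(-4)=2088025/3204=651.69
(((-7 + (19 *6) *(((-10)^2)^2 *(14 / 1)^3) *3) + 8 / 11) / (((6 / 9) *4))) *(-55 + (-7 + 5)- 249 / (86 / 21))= -285222500449353 / 688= -414567587862.43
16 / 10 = 8 / 5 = 1.60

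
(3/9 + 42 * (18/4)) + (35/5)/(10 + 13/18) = 110002/579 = 189.99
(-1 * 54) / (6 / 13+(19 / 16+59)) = -3744 / 4205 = -0.89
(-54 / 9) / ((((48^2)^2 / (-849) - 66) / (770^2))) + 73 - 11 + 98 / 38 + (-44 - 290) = 9499619 / 32357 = 293.59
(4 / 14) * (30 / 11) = 60 / 77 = 0.78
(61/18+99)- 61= 745/18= 41.39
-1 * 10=-10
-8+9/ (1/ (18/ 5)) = 122/ 5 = 24.40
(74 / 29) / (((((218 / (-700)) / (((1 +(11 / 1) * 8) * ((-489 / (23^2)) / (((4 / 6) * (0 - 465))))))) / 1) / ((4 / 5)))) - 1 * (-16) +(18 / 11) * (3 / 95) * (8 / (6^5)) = 13904785905959 / 975058465590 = 14.26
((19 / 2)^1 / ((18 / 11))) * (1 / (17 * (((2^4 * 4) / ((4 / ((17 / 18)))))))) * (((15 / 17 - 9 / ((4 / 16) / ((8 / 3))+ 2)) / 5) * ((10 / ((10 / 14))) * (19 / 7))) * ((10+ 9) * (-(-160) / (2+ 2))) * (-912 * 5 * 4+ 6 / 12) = 8133474.05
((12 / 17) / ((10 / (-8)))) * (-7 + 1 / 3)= 64 / 17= 3.76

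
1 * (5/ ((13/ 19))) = 95/ 13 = 7.31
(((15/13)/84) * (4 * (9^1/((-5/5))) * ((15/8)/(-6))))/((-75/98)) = -21/104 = -0.20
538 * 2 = 1076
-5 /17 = -0.29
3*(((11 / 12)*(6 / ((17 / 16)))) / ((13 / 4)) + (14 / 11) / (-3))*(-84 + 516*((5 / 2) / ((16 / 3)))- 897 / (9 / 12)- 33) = -3319319 / 884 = -3754.89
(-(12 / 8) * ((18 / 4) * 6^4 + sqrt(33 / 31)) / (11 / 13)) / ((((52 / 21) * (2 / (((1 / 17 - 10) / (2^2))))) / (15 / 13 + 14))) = 161343 * sqrt(1023) / 371008 + 117619047 / 1496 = 78636.27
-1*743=-743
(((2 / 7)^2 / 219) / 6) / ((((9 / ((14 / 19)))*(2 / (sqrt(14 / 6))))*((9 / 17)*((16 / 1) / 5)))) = 85*sqrt(21) / 169868664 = 0.00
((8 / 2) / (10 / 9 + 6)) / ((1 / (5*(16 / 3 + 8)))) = 75 / 2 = 37.50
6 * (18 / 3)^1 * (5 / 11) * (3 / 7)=540 / 77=7.01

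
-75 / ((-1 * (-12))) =-25 / 4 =-6.25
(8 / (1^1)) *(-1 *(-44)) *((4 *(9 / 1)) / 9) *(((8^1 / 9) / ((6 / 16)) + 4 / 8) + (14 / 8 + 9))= 19177.48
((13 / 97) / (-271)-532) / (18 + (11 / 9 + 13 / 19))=-2391383187 / 89480948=-26.73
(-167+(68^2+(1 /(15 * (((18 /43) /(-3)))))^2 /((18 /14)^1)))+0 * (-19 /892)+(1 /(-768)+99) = 21257295877 /4665600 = 4556.18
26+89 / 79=27.13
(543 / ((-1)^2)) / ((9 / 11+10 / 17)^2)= 18988167 / 69169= 274.52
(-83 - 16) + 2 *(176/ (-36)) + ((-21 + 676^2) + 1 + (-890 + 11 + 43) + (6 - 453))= 4100078/ 9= 455564.22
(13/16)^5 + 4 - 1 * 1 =3517021/1048576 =3.35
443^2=196249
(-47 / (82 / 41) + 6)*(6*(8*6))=-5040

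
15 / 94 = 0.16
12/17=0.71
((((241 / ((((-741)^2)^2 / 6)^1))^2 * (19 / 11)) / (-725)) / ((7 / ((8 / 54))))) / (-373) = 929296 / 298848362937966379024103942325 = 0.00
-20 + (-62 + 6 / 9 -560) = -1924 / 3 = -641.33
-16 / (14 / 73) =-584 / 7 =-83.43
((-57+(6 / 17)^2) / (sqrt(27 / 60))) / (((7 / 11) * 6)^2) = -662959 * sqrt(5) / 254898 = -5.82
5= 5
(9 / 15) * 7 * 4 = 84 / 5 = 16.80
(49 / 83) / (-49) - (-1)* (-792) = -792.01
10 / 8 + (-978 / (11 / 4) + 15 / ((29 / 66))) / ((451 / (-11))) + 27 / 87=491863 / 52316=9.40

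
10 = 10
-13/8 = -1.62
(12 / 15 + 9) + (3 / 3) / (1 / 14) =23.80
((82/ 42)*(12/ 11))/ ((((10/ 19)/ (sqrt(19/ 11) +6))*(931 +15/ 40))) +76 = 12464*sqrt(209)/ 31554985 +218091044/ 2868635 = 76.03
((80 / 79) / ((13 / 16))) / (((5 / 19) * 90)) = 2432 / 46215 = 0.05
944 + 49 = 993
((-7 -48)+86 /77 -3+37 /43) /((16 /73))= -13540843 /52976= -255.60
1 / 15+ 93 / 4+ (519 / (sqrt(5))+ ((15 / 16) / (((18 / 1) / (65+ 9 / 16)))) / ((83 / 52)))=1352223 / 53120+ 519 * sqrt(5) / 5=257.56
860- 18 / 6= 857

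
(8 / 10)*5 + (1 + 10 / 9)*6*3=42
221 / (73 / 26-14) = -5746 / 291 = -19.75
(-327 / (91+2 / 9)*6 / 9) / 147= -654 / 40229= -0.02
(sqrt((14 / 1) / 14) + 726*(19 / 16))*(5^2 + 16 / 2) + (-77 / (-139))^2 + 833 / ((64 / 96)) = 4595759813 / 154568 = 29732.93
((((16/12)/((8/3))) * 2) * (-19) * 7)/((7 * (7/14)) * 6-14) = -19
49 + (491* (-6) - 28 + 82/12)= -17509/6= -2918.17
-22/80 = -11/40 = -0.28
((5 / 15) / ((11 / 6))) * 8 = 16 / 11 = 1.45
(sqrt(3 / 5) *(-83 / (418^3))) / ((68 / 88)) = -83 *sqrt(15) / 282179260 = -0.00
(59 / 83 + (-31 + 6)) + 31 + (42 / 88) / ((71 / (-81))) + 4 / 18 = 14908549 / 2333628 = 6.39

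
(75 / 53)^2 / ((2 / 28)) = 78750 / 2809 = 28.03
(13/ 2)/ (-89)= -13/ 178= -0.07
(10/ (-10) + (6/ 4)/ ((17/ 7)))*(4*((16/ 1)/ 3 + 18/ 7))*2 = -8632/ 357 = -24.18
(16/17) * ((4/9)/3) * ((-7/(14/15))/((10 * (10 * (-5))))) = 8/3825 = 0.00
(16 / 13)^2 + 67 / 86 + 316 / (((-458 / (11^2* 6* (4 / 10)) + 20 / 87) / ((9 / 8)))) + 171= -12446997951 / 137418970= -90.58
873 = 873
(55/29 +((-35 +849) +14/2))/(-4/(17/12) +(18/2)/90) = -4056880/13427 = -302.14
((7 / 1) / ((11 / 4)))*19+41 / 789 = 420199 / 8679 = 48.42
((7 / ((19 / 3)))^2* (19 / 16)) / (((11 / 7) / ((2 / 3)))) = 1029 / 1672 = 0.62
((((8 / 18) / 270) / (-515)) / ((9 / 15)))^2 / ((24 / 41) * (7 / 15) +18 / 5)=82 / 11191544274465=0.00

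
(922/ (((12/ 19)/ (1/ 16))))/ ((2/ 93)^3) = 2348454321/ 256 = 9173649.69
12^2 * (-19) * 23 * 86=-5411808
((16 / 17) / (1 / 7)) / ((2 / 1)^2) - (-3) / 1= 79 / 17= 4.65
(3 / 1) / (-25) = -3 / 25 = -0.12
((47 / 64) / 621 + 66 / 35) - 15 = -18240851 / 1391040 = -13.11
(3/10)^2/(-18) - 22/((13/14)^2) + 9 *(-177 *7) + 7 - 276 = -11445.52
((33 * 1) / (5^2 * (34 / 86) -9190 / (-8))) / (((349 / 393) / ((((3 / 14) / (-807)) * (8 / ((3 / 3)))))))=-8922672 / 130963525595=-0.00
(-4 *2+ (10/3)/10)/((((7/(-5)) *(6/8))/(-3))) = -460/21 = -21.90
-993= -993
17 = 17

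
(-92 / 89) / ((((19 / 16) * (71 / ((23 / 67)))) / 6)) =-203136 / 8044087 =-0.03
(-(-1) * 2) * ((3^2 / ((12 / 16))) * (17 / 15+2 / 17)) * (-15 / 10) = -3828 / 85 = -45.04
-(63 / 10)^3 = -250047 / 1000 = -250.05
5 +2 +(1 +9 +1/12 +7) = 289/12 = 24.08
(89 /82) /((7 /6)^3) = 9612 /14063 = 0.68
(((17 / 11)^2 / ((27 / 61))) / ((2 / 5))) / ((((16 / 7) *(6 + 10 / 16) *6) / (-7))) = -1.04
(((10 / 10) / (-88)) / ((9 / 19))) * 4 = -19 / 198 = -0.10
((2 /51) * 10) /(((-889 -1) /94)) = -188 /4539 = -0.04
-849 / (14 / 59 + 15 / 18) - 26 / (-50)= -7508723 / 9475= -792.48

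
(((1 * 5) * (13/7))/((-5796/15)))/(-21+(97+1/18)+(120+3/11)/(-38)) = -203775/618078356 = -0.00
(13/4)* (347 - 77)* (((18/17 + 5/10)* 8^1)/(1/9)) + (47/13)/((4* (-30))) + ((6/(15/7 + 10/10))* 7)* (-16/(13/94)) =28279444891/291720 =96940.37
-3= -3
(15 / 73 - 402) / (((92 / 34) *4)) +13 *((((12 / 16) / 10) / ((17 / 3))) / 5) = -37.09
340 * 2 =680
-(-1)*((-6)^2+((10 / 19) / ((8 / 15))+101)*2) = 9119 / 38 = 239.97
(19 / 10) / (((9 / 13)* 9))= 247 / 810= 0.30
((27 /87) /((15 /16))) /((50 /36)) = 864 /3625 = 0.24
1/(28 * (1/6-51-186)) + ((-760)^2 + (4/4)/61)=700937258111/1213534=577600.02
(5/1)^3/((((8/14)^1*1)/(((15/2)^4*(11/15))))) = 32484375/64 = 507568.36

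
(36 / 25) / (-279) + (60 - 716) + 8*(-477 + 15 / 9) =-10366412 / 2325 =-4458.67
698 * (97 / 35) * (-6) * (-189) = 10968372 / 5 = 2193674.40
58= 58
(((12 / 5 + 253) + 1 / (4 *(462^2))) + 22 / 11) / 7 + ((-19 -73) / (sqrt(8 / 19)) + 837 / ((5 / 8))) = 41116998389 / 29882160 -23 *sqrt(38) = 1234.19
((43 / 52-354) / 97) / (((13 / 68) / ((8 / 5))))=-499528 / 16393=-30.47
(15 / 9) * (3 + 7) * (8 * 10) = 4000 / 3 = 1333.33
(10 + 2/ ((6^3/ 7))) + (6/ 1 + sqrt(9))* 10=10807/ 108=100.06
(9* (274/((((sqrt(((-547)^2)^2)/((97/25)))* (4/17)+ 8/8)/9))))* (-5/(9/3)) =-20332170/9974183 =-2.04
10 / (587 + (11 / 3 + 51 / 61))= 366 / 21649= 0.02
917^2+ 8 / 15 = 12613343 / 15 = 840889.53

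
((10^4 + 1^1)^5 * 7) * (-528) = -369784836963696184803696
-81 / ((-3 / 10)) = 270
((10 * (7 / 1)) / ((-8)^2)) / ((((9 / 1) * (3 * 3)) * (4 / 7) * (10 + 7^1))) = 0.00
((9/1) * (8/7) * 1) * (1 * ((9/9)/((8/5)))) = 45/7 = 6.43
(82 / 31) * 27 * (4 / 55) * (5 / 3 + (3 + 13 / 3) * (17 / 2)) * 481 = 272623104 / 1705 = 159896.25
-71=-71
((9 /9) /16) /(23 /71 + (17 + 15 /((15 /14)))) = 71 /35584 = 0.00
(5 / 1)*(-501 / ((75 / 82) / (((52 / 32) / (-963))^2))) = -1157143 / 148379040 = -0.01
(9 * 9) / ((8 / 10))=405 / 4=101.25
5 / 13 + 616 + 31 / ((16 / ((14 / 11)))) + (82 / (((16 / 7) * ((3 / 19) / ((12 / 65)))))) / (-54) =95455309 / 154440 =618.07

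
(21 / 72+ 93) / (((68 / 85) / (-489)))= -1824785 / 32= -57024.53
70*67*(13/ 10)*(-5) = -30485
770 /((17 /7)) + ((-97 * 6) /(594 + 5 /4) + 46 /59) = 756708768 /2388143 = 316.86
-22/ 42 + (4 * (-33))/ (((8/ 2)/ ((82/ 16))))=-28501/ 168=-169.65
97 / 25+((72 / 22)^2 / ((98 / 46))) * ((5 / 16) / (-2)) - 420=-123591649 / 296450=-416.91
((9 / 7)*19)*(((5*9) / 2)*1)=7695 / 14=549.64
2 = 2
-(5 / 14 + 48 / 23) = -787 / 322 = -2.44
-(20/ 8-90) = 87.50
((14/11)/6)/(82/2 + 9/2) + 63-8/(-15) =136289/2145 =63.54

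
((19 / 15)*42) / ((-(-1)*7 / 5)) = 38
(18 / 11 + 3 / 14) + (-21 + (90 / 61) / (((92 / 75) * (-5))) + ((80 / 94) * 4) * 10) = 74398183 / 5077457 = 14.65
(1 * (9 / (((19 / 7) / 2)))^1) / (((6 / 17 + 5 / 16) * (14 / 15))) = 36720 / 3439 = 10.68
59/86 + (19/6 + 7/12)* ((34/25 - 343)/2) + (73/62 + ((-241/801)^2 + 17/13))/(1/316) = 77388849078013/444732149160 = 174.01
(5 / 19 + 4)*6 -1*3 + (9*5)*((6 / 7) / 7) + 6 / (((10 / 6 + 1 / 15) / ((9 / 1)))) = 717018 / 12103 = 59.24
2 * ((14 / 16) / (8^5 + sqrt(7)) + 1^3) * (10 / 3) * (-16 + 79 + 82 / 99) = 12336646763620 / 28991029059 - 221165 * sqrt(7) / 637802639298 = 425.53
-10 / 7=-1.43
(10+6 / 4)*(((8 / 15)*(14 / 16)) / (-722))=-161 / 21660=-0.01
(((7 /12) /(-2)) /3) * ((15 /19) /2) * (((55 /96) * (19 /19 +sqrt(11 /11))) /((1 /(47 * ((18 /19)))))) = -90475 /46208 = -1.96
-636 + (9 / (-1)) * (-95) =219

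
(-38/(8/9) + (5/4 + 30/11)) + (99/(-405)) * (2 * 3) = -13279/330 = -40.24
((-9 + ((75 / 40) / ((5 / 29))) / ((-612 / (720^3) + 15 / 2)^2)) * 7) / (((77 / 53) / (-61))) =15650812473082539003 / 6046614956160289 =2588.36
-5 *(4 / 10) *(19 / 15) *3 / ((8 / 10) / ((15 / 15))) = -19 / 2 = -9.50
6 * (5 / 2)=15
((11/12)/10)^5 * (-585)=-2093663/552960000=-0.00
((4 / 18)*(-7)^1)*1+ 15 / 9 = 1 / 9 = 0.11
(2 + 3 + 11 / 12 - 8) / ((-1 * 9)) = 25 / 108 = 0.23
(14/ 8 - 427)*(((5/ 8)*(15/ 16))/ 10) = -25515/ 1024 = -24.92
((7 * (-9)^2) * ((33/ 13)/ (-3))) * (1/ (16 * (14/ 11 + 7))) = -9801/ 2704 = -3.62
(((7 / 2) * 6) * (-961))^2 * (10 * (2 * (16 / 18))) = 7240404640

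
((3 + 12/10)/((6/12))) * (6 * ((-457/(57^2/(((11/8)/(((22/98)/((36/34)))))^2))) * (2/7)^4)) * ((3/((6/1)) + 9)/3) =-172746/27455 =-6.29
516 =516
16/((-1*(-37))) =16/37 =0.43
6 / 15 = 2 / 5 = 0.40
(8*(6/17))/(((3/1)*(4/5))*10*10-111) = 16/731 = 0.02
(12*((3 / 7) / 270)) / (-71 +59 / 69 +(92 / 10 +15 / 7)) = -46 / 142007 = -0.00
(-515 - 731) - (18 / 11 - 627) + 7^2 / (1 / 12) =-359 / 11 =-32.64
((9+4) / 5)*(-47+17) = -78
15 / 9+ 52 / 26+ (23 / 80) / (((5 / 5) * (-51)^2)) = 762983 / 208080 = 3.67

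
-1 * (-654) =654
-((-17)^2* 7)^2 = -4092529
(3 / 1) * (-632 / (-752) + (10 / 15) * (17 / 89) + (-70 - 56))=-3138059 / 8366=-375.10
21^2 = 441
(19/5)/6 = 19/30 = 0.63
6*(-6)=-36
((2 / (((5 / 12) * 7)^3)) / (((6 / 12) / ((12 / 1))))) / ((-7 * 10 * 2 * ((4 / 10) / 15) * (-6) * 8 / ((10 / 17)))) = 1296 / 204085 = 0.01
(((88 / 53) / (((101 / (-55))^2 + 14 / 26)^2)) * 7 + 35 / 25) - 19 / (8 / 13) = -89984980166483 / 3133724235080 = -28.72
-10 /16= -0.62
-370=-370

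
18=18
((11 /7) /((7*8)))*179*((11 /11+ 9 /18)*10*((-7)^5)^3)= -2861616922370745 /8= -357702115296343.12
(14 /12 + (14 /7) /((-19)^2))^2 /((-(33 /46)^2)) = -3410209609 /1277276121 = -2.67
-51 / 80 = -0.64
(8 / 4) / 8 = 1 / 4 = 0.25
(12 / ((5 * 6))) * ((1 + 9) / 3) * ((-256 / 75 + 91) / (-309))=-26276 / 69525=-0.38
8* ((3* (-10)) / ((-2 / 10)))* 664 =796800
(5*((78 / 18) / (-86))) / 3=-65 / 774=-0.08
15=15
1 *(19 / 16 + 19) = 20.19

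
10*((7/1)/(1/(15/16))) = 65.62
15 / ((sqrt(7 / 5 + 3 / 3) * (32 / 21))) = 105 * sqrt(15) / 64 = 6.35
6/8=3/4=0.75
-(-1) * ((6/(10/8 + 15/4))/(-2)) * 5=-3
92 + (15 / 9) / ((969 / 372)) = 92.64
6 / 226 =0.03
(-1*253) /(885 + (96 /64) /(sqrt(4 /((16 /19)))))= -1418065 /4960422 + 253*sqrt(19) /4960422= -0.29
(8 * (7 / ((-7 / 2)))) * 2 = -32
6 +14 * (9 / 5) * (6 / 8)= 249 / 10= 24.90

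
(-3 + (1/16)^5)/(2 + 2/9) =-28311543/20971520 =-1.35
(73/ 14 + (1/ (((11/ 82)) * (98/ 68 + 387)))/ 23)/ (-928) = -243959115/ 43411092032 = -0.01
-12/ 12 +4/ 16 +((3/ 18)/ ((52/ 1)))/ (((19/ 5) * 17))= -75577/ 100776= -0.75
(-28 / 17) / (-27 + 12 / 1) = 28 / 255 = 0.11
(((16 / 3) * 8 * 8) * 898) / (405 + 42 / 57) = 755.46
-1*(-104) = 104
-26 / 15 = -1.73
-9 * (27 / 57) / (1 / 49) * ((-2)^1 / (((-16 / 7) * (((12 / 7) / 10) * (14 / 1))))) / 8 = -46305 / 4864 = -9.52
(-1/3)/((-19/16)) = 16/57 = 0.28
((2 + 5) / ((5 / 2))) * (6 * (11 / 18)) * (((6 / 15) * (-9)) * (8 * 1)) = -7392 / 25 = -295.68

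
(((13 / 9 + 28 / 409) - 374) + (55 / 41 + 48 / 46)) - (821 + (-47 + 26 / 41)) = -3973589186 / 3471183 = -1144.74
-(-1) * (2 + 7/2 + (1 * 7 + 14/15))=403/30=13.43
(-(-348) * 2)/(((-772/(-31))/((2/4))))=2697/193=13.97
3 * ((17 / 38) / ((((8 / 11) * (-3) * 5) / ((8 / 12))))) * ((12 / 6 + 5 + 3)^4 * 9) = -140250 / 19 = -7381.58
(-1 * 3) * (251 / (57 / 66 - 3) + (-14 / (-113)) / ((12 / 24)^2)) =1864062 / 5311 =350.98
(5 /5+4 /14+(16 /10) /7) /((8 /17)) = 901 /280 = 3.22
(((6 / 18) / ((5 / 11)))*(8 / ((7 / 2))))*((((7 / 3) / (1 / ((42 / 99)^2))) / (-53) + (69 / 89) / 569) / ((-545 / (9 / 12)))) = 230128132 / 15205445137575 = 0.00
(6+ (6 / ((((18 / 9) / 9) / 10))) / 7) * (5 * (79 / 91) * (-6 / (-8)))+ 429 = 28131 / 49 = 574.10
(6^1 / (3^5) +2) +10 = 974 / 81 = 12.02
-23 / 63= -0.37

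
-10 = -10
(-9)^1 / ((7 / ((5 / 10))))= -9 / 14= -0.64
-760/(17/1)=-760/17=-44.71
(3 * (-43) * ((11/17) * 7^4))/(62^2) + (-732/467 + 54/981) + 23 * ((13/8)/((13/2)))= -39832879033/831602311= -47.90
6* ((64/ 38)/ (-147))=-64/ 931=-0.07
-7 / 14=-1 / 2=-0.50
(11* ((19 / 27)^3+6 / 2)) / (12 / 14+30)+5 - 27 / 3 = -2982799 / 1062882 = -2.81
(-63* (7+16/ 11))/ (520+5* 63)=-5859/ 9185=-0.64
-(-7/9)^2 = -49/81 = -0.60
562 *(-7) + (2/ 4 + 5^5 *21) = 123383/ 2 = 61691.50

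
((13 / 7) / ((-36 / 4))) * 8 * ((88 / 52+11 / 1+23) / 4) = -928 / 63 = -14.73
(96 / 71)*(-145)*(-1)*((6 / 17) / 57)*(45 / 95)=250560 / 435727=0.58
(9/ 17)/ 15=3/ 85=0.04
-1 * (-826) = 826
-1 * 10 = -10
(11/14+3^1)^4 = 7890481/38416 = 205.40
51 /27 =1.89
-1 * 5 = -5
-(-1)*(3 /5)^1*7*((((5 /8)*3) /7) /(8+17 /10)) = 45 /388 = 0.12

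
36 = 36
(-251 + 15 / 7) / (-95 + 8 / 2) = 134 / 49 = 2.73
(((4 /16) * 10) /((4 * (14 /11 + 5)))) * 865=47575 /552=86.19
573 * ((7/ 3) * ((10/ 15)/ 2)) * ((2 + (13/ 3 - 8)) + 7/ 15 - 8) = -61502/ 15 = -4100.13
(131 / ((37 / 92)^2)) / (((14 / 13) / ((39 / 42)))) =46846124 / 67081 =698.35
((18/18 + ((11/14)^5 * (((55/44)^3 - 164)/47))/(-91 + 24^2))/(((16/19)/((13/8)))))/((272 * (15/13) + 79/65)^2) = 163413496325689285/8423977655664596221952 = 0.00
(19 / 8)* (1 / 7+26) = 3477 / 56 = 62.09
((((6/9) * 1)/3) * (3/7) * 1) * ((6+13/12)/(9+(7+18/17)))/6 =289/43848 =0.01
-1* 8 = -8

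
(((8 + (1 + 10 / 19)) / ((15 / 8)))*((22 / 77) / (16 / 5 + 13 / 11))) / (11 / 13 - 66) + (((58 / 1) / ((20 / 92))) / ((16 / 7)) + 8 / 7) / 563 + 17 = 2868701447407 / 166743552360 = 17.20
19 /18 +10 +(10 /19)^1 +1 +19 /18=2332 /171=13.64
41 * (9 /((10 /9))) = 3321 /10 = 332.10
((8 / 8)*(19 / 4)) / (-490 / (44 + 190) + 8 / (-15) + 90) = 0.05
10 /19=0.53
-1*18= -18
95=95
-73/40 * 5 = -73/8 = -9.12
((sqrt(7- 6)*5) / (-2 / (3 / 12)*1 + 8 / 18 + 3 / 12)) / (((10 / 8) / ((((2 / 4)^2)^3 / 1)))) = -0.01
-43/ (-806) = 43/ 806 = 0.05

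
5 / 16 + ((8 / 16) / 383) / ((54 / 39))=17287 / 55152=0.31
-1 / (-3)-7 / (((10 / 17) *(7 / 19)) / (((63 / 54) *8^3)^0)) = -959 / 30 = -31.97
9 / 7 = 1.29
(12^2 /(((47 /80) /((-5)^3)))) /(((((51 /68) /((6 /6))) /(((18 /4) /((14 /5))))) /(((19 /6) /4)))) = -17100000 /329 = -51975.68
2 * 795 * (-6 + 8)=3180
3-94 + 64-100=-127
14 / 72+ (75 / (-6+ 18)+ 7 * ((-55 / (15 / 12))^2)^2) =236130106 / 9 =26236678.44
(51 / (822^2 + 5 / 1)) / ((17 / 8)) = 24 / 675689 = 0.00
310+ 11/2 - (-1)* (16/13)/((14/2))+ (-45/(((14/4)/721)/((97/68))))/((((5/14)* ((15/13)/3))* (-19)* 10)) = 604276107/734825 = 822.34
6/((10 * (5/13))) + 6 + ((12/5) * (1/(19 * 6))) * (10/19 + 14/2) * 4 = 73949/9025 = 8.19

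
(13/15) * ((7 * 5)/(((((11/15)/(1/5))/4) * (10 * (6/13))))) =7.17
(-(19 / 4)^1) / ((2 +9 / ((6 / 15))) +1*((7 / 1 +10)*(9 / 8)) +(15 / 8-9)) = -0.13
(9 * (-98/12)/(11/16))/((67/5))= -7.98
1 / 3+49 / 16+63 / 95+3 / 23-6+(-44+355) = 32427787 / 104880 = 309.19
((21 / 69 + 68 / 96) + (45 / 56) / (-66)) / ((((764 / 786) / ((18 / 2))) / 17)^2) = 102500534937897 / 4134902464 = 24789.11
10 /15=2 /3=0.67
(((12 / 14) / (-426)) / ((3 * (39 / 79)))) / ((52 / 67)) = -5293 / 3023748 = -0.00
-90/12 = -15/2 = -7.50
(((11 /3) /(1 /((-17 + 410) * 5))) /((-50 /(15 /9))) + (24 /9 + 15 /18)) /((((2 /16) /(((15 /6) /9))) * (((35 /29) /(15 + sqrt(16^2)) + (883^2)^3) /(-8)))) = 51063200 /5752513965576465886941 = 0.00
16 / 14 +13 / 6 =139 / 42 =3.31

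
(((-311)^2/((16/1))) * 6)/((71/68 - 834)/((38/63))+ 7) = -93722649/3550295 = -26.40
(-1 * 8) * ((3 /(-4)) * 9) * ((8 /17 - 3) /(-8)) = 1161 /68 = 17.07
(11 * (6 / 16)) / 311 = 33 / 2488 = 0.01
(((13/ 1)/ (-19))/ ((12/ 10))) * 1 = -65/ 114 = -0.57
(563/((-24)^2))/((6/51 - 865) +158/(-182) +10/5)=-870961/769663872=-0.00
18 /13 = 1.38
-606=-606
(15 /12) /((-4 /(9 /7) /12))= -4.82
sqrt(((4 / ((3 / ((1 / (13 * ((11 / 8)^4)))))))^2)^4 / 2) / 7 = 36028797018963968 * sqrt(2) / 744113923037185706012007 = 0.00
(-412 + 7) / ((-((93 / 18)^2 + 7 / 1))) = 14580 / 1213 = 12.02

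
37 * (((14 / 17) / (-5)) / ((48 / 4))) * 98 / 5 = -12691 / 1275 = -9.95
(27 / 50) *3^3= 14.58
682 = 682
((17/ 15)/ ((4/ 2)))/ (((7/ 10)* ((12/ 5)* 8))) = 85/ 2016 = 0.04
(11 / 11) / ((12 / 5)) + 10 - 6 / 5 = 553 / 60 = 9.22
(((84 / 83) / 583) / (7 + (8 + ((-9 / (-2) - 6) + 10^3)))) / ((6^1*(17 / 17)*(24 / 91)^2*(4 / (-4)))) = -0.00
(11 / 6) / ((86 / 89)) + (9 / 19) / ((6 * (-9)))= 1.89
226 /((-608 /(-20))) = 7.43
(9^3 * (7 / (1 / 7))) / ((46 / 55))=1964655 / 46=42709.89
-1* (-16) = 16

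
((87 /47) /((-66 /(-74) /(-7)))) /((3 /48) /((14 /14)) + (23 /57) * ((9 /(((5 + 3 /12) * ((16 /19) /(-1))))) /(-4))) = -420616 /7755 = -54.24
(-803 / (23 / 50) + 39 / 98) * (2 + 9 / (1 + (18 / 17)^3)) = -258478393721 / 24219230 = -10672.44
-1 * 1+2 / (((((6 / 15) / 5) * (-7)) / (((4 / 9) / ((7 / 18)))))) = -5.08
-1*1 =-1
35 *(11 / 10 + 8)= 637 / 2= 318.50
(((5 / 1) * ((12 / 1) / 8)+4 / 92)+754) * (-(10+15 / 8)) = -3327945 / 368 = -9043.33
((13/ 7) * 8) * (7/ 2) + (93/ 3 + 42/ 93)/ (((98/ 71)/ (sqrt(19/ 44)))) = 69225 * sqrt(209)/ 66836 + 52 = 66.97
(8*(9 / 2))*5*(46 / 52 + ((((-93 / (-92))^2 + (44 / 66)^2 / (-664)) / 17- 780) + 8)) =-5386963954045 / 38813788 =-138789.96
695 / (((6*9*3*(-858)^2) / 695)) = 483025 / 119258568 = 0.00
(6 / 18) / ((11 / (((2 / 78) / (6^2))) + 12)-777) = 1 / 44037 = 0.00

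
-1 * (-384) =384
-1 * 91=-91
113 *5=565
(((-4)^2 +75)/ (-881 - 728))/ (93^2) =-91/ 13916241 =-0.00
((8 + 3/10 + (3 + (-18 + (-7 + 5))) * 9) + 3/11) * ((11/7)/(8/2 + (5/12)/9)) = -857898/15295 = -56.09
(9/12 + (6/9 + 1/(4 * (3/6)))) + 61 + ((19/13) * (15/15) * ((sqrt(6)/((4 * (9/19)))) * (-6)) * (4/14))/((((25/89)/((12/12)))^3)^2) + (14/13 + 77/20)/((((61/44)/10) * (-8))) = -6535.09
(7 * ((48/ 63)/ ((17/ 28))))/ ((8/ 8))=448/ 51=8.78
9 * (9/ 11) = 81/ 11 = 7.36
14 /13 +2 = 40 /13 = 3.08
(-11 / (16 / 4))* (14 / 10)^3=-3773 / 500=-7.55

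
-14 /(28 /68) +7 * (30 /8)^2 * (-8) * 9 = -14243 /2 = -7121.50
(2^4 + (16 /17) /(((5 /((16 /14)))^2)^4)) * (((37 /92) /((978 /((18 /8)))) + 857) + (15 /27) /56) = 1620668988784955114317 /118191931752343750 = 13712.18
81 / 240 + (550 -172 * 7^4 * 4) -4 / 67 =-8851170191 / 5360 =-1651337.72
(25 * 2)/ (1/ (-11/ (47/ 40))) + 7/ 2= -464.59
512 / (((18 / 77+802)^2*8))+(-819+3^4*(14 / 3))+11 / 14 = -1469790420563 / 3338807486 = -440.21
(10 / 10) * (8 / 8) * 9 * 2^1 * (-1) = -18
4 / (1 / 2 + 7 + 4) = 8 / 23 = 0.35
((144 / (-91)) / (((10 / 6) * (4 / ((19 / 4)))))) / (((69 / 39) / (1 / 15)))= -171 / 4025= -0.04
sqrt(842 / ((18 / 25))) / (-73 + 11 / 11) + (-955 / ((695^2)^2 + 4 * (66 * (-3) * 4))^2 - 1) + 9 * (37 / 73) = 14153106441835874647311025 / 3973756808669303266379977 - 5 * sqrt(421) / 216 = 3.09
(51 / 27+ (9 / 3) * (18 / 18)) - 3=17 / 9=1.89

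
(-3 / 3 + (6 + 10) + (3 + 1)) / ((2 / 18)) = 171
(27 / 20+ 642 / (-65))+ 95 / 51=-88367 / 13260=-6.66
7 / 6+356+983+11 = 8107 / 6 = 1351.17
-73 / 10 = -7.30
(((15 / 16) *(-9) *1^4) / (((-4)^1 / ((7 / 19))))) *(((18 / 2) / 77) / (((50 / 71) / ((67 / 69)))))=0.13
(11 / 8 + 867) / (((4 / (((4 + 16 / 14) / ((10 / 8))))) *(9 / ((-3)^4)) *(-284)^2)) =562707 / 5645920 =0.10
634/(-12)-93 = -875/6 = -145.83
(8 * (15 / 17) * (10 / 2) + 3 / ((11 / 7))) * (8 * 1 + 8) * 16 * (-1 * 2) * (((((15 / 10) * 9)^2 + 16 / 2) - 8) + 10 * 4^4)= -9767850624 / 187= -52234495.32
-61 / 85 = -0.72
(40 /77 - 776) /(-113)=6.86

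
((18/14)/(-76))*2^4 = -36/133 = -0.27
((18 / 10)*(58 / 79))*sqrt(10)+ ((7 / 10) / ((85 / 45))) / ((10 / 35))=441 / 340+ 522*sqrt(10) / 395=5.48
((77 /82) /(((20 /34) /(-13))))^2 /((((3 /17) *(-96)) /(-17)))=432.16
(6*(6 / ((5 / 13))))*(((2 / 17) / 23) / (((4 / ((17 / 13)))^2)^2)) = 44217 / 8084960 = 0.01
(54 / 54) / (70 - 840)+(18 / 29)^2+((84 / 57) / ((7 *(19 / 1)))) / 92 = 0.38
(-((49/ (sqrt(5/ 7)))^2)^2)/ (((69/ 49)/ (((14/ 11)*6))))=-387556041628/ 6325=-61273682.47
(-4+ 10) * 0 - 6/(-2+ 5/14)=84/23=3.65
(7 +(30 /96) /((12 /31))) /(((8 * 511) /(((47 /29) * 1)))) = 70453 /22761984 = 0.00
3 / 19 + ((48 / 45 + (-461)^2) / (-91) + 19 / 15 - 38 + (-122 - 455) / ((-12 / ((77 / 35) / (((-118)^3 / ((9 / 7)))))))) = -26953337579275 / 11363209312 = -2371.98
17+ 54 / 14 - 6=104 / 7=14.86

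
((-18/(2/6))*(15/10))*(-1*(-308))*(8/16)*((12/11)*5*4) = -272160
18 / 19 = 0.95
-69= -69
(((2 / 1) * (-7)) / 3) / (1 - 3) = 2.33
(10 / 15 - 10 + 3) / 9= -19 / 27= -0.70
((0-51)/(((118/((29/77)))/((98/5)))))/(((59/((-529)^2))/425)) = -246261479205/38291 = -6431314.91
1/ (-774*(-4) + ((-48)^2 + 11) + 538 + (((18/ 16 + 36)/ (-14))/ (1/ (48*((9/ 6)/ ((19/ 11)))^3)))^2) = 147535882816/ 1902962849570073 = 0.00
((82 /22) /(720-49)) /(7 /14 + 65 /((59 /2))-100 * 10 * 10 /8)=-4838 /1086342961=-0.00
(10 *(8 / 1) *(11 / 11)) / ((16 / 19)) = 95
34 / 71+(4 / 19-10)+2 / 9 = -110342 / 12141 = -9.09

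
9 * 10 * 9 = 810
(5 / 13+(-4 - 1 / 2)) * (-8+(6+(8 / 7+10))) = -3424 / 91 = -37.63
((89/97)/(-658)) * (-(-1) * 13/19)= -1157/1212694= -0.00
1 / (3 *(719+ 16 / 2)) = 1 / 2181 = 0.00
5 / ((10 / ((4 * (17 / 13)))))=34 / 13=2.62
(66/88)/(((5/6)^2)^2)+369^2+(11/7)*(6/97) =57784025613/424375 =136162.65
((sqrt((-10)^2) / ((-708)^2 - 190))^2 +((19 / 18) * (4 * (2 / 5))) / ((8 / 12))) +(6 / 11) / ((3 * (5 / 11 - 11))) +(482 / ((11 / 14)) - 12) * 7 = 2530556280097637761 / 600697304691330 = 4212.70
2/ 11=0.18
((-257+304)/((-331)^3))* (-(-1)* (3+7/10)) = -1739/362646910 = -0.00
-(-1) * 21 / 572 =21 / 572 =0.04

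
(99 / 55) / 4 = 9 / 20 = 0.45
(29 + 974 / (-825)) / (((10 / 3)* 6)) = 22951 / 16500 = 1.39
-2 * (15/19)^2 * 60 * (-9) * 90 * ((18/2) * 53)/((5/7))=14604786000/361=40456470.91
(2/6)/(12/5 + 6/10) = 0.11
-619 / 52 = -11.90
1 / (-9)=-1 / 9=-0.11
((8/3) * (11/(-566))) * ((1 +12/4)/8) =-22/849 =-0.03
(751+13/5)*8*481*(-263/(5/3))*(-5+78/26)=22879838592/25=915193543.68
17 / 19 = 0.89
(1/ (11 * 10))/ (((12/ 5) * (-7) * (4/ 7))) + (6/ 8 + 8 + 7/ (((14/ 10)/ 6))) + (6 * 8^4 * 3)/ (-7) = -77570335/ 7392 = -10493.82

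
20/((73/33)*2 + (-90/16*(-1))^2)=42240/76169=0.55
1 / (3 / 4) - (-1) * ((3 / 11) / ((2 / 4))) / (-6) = 41 / 33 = 1.24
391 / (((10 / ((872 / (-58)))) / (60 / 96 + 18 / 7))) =-7628801 / 4060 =-1879.02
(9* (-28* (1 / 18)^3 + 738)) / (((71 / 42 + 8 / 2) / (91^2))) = 62372318099 / 6453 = 9665631.19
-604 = -604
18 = 18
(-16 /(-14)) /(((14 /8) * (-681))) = -32 /33369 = -0.00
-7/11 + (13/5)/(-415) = -14668/22825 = -0.64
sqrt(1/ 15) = sqrt(15)/ 15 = 0.26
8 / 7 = 1.14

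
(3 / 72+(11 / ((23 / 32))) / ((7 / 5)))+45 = 216281 / 3864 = 55.97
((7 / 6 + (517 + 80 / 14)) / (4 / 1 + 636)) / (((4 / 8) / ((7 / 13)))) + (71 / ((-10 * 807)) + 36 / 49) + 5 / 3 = 215433851 / 65799552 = 3.27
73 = 73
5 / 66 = 0.08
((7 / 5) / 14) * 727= 727 / 10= 72.70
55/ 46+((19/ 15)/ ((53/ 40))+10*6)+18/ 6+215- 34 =1800353/ 7314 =246.15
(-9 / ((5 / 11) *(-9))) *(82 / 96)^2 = 18491 / 11520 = 1.61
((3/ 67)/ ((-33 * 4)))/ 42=-1/ 123816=-0.00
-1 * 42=-42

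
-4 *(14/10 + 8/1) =-188/5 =-37.60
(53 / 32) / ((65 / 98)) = 2597 / 1040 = 2.50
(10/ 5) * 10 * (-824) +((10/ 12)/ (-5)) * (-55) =-98825/ 6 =-16470.83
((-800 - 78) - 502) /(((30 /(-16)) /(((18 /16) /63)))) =92 /7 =13.14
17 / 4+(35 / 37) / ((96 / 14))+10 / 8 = 10013 / 1776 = 5.64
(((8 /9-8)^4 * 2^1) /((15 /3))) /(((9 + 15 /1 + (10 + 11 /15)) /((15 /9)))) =167772160 /3418281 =49.08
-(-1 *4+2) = 2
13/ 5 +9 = 58/ 5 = 11.60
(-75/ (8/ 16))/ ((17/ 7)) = -1050/ 17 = -61.76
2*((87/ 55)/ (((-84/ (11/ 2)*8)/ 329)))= -1363/ 160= -8.52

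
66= 66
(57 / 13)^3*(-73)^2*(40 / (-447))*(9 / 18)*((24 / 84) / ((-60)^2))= -36551611 / 22914710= -1.60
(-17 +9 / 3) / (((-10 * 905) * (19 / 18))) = 126 / 85975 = 0.00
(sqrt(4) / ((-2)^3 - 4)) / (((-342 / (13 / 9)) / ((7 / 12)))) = 91 / 221616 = 0.00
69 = 69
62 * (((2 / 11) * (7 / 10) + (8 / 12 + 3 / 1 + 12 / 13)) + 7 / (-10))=534223 / 2145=249.06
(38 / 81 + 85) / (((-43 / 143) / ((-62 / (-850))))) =-20.73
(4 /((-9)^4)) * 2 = 8 /6561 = 0.00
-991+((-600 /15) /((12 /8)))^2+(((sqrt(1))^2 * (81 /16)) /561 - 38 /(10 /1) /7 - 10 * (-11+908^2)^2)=-6406250967009276007 /942480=-6797227492370.42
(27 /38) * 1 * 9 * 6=729 /19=38.37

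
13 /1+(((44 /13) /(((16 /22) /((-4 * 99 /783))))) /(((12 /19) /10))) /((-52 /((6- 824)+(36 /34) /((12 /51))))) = -201138679 /352872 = -570.00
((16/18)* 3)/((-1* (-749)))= 8/2247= 0.00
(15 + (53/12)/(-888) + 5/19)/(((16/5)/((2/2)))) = 15446165/3239424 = 4.77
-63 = -63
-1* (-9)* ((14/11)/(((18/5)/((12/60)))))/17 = 7/187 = 0.04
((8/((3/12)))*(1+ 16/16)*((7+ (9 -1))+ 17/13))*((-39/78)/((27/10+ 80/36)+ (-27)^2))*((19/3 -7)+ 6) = -3256320/858689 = -3.79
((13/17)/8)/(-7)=-13/952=-0.01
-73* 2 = -146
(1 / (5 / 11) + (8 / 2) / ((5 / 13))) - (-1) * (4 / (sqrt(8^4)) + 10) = 1813 / 80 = 22.66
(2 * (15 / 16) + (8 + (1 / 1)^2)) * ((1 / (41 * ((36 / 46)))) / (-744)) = -667 / 1464192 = -0.00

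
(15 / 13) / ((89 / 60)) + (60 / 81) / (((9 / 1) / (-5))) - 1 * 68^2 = -1299939224 / 281151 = -4623.63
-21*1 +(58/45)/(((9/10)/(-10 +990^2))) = 113688739/81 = 1403564.68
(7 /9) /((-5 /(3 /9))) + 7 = 938 /135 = 6.95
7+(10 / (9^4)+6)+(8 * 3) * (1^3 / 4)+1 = 131230 / 6561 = 20.00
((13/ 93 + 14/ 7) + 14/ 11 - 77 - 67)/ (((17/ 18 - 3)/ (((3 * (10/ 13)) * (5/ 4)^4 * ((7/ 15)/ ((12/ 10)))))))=3146084375/ 20994688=149.85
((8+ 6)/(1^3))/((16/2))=7/4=1.75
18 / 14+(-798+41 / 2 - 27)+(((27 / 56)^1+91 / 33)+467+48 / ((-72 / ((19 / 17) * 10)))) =-10694809 / 31416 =-340.43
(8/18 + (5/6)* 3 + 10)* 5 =1165/18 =64.72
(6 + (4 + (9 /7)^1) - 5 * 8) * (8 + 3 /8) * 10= -67335 /28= -2404.82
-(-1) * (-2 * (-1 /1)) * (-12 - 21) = -66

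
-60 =-60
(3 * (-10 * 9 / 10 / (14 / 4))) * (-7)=54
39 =39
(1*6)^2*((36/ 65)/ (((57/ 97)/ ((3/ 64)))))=7857/ 4940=1.59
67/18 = 3.72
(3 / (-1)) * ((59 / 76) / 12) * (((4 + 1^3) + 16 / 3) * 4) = -8.02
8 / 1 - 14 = -6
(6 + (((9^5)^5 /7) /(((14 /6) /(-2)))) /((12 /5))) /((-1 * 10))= 3589489938459262943850657 /980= 3662744835162513208010.88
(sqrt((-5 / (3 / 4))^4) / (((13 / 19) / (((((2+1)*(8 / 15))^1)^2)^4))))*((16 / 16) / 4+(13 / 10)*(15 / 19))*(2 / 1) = 13019119616 / 1828125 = 7121.57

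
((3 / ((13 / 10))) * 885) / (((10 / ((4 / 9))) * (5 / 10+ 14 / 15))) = 35400 / 559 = 63.33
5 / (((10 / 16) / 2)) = 16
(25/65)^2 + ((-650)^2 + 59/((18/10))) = 642672580/1521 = 422532.93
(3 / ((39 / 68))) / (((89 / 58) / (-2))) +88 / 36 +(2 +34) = 329330 / 10413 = 31.63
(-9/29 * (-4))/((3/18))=7.45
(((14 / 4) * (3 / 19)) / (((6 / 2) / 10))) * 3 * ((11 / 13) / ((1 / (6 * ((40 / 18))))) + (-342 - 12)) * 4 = -1871240 / 247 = -7575.87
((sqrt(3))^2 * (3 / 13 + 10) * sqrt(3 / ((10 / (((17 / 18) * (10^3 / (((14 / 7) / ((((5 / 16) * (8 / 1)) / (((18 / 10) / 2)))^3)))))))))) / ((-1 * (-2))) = 83125 * sqrt(51) / 702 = 845.63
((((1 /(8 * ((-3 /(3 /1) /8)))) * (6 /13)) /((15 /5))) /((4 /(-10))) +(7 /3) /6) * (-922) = -83441 /117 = -713.17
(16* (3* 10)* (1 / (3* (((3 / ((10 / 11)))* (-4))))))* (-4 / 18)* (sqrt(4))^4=12800 / 297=43.10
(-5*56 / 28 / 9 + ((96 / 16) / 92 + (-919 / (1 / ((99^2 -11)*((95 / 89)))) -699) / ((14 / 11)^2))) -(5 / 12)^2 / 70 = -1924461337901 / 324576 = -5929154.77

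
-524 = -524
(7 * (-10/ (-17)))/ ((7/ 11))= 110/ 17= 6.47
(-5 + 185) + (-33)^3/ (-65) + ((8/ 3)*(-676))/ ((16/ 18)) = -1295.12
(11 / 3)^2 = 121 / 9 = 13.44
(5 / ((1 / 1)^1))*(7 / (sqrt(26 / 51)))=35*sqrt(1326) / 26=49.02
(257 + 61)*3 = 954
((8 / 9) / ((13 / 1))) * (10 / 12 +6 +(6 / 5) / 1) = 964 / 1755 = 0.55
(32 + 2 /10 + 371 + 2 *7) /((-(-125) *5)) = 2086 /3125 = 0.67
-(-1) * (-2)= -2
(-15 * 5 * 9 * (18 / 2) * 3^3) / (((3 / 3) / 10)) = -1640250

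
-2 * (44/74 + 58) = -4336/37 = -117.19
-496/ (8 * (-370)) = 31/ 185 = 0.17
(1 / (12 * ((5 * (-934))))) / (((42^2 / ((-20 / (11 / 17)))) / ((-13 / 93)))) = -221 / 5056410744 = -0.00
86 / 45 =1.91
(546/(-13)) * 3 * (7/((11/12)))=-10584/11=-962.18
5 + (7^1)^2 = 54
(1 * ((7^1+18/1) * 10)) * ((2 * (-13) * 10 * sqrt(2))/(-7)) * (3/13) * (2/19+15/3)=1455000 * sqrt(2)/133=15471.28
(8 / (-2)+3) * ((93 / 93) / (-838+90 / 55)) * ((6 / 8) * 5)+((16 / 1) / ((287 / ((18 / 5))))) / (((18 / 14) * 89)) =167521 / 26856640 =0.01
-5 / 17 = -0.29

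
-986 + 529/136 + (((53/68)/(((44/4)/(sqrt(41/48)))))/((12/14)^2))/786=-133567/136 + 2597* sqrt(123)/253984896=-982.11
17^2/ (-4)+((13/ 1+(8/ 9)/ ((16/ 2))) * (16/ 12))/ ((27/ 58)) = -101177/ 2916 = -34.70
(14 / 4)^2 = 49 / 4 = 12.25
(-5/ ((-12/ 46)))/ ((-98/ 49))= -115/ 12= -9.58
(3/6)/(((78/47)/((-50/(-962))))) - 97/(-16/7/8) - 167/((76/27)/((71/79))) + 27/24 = 64721083123/225258072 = 287.32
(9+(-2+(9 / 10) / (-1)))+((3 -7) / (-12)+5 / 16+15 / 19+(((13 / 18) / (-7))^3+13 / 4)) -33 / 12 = 3053573279 / 380071440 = 8.03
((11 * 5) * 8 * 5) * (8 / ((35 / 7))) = 3520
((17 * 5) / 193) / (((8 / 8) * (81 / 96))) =2720 / 5211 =0.52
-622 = -622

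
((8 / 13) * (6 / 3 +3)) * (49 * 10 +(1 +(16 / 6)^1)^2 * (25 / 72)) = 1602725 / 1053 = 1522.06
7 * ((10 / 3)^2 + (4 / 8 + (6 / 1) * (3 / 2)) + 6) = 3353 / 18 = 186.28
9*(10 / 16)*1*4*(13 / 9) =65 / 2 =32.50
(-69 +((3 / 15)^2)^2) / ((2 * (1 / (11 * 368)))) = -87282976 / 625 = -139652.76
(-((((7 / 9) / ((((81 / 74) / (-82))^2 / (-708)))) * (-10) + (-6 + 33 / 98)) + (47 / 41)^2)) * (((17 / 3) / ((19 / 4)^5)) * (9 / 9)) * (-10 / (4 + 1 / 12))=34887816460023461416960 / 196706708207797977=177359.57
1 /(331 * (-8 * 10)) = -1 /26480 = -0.00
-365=-365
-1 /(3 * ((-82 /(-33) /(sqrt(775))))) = -3.73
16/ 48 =0.33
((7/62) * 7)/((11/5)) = 0.36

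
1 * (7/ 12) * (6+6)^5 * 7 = 1016064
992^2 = 984064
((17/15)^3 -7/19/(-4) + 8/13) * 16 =28852676/833625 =34.61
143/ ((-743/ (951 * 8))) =-1087944/ 743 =-1464.26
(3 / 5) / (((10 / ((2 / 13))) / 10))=0.09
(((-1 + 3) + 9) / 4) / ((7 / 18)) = 99 / 14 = 7.07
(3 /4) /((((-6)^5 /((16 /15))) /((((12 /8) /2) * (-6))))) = 1 /2160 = 0.00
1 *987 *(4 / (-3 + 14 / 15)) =-59220 / 31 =-1910.32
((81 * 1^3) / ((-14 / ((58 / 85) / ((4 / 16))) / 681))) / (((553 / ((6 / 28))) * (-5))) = 9598014 / 11516225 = 0.83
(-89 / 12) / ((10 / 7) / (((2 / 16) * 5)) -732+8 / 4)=623 / 61128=0.01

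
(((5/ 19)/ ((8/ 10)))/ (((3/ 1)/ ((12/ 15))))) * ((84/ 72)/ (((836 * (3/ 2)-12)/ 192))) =560/ 35397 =0.02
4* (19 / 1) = 76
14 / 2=7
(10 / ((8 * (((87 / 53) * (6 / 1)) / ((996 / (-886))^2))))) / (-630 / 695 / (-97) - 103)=-24614362555 / 15805920757366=-0.00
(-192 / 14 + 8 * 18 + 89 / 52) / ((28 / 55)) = 2642585 / 10192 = 259.28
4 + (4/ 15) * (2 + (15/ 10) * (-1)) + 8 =182/ 15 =12.13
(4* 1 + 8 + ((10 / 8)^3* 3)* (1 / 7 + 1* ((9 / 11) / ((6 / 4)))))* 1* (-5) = -395055 / 4928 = -80.17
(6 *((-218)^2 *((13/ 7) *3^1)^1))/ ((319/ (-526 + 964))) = 4870829808/ 2233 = 2181294.14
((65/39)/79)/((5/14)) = 14/237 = 0.06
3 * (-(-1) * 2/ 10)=3/ 5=0.60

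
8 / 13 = 0.62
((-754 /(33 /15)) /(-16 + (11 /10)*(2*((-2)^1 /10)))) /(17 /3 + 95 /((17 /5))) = 0.62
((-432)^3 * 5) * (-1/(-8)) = -50388480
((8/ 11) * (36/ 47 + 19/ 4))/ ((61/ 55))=170/ 47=3.62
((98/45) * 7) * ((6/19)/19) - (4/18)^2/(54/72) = 82252/438615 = 0.19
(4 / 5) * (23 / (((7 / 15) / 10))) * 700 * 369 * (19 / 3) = 645012000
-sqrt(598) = -24.45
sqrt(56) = 2*sqrt(14) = 7.48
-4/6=-2/3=-0.67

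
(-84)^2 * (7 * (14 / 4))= 172872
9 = 9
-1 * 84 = -84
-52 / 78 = -2 / 3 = -0.67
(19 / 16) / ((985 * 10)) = 19 / 157600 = 0.00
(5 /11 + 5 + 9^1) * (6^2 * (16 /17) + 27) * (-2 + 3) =164565 /187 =880.03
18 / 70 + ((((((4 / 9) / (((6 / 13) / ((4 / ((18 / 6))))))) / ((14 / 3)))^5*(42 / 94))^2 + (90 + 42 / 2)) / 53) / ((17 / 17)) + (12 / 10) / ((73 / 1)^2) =967498049862117426699107503748 / 411402344490782595292316137065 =2.35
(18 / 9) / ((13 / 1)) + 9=119 / 13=9.15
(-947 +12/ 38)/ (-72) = 17987/ 1368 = 13.15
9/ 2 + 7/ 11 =113/ 22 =5.14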